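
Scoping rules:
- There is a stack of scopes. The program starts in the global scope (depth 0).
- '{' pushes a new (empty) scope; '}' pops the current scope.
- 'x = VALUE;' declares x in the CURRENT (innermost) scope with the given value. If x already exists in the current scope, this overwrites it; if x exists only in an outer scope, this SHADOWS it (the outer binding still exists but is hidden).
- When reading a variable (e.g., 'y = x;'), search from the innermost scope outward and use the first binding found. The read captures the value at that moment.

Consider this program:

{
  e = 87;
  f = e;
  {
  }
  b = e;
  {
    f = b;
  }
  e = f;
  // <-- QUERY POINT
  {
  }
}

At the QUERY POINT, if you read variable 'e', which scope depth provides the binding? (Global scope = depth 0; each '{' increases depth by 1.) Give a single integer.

Answer: 1

Derivation:
Step 1: enter scope (depth=1)
Step 2: declare e=87 at depth 1
Step 3: declare f=(read e)=87 at depth 1
Step 4: enter scope (depth=2)
Step 5: exit scope (depth=1)
Step 6: declare b=(read e)=87 at depth 1
Step 7: enter scope (depth=2)
Step 8: declare f=(read b)=87 at depth 2
Step 9: exit scope (depth=1)
Step 10: declare e=(read f)=87 at depth 1
Visible at query point: b=87 e=87 f=87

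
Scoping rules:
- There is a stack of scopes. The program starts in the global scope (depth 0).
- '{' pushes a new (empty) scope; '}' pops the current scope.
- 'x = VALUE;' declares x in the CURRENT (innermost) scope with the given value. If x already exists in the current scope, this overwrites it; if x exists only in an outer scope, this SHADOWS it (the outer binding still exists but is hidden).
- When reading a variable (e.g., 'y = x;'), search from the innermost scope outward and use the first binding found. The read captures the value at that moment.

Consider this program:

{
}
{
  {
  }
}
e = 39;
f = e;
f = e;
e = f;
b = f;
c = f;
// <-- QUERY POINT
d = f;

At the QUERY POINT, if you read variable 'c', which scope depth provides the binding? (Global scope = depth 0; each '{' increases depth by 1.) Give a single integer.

Step 1: enter scope (depth=1)
Step 2: exit scope (depth=0)
Step 3: enter scope (depth=1)
Step 4: enter scope (depth=2)
Step 5: exit scope (depth=1)
Step 6: exit scope (depth=0)
Step 7: declare e=39 at depth 0
Step 8: declare f=(read e)=39 at depth 0
Step 9: declare f=(read e)=39 at depth 0
Step 10: declare e=(read f)=39 at depth 0
Step 11: declare b=(read f)=39 at depth 0
Step 12: declare c=(read f)=39 at depth 0
Visible at query point: b=39 c=39 e=39 f=39

Answer: 0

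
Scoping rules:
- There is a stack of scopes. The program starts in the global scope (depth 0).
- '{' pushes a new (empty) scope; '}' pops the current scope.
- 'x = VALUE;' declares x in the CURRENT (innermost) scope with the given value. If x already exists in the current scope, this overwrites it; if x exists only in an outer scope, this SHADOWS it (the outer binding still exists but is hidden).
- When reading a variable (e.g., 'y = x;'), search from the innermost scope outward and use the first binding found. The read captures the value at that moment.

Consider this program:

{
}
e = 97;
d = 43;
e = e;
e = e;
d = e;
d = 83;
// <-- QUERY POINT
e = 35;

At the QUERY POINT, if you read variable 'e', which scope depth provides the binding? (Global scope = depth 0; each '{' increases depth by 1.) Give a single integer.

Step 1: enter scope (depth=1)
Step 2: exit scope (depth=0)
Step 3: declare e=97 at depth 0
Step 4: declare d=43 at depth 0
Step 5: declare e=(read e)=97 at depth 0
Step 6: declare e=(read e)=97 at depth 0
Step 7: declare d=(read e)=97 at depth 0
Step 8: declare d=83 at depth 0
Visible at query point: d=83 e=97

Answer: 0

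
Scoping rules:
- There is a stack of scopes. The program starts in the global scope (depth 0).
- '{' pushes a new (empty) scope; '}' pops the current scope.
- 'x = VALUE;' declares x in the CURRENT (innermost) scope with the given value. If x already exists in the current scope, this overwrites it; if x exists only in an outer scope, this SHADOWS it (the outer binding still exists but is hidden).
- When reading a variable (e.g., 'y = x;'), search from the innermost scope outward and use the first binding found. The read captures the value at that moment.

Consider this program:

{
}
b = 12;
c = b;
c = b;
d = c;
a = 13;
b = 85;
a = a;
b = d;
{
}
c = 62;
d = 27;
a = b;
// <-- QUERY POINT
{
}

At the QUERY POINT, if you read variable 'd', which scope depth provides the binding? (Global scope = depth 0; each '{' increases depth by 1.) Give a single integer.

Answer: 0

Derivation:
Step 1: enter scope (depth=1)
Step 2: exit scope (depth=0)
Step 3: declare b=12 at depth 0
Step 4: declare c=(read b)=12 at depth 0
Step 5: declare c=(read b)=12 at depth 0
Step 6: declare d=(read c)=12 at depth 0
Step 7: declare a=13 at depth 0
Step 8: declare b=85 at depth 0
Step 9: declare a=(read a)=13 at depth 0
Step 10: declare b=(read d)=12 at depth 0
Step 11: enter scope (depth=1)
Step 12: exit scope (depth=0)
Step 13: declare c=62 at depth 0
Step 14: declare d=27 at depth 0
Step 15: declare a=(read b)=12 at depth 0
Visible at query point: a=12 b=12 c=62 d=27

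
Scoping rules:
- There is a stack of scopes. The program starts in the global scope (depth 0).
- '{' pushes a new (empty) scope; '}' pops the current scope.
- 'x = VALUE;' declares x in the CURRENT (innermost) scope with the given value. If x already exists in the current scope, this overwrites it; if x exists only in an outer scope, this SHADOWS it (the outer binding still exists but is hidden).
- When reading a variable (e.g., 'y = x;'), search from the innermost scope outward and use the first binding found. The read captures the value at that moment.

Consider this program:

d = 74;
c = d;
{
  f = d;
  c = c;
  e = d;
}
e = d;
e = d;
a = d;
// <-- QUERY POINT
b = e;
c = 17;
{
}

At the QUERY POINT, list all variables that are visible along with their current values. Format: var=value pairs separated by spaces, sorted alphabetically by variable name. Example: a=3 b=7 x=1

Answer: a=74 c=74 d=74 e=74

Derivation:
Step 1: declare d=74 at depth 0
Step 2: declare c=(read d)=74 at depth 0
Step 3: enter scope (depth=1)
Step 4: declare f=(read d)=74 at depth 1
Step 5: declare c=(read c)=74 at depth 1
Step 6: declare e=(read d)=74 at depth 1
Step 7: exit scope (depth=0)
Step 8: declare e=(read d)=74 at depth 0
Step 9: declare e=(read d)=74 at depth 0
Step 10: declare a=(read d)=74 at depth 0
Visible at query point: a=74 c=74 d=74 e=74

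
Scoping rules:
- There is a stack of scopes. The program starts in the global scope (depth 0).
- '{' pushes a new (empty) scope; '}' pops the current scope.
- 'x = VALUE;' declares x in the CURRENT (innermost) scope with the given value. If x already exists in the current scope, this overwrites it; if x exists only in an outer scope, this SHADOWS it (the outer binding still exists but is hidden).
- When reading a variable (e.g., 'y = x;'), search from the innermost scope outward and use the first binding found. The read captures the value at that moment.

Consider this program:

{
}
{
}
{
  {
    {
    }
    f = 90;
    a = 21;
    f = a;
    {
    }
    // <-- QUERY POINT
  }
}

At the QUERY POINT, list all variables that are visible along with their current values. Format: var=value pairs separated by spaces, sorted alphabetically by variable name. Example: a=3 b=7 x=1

Answer: a=21 f=21

Derivation:
Step 1: enter scope (depth=1)
Step 2: exit scope (depth=0)
Step 3: enter scope (depth=1)
Step 4: exit scope (depth=0)
Step 5: enter scope (depth=1)
Step 6: enter scope (depth=2)
Step 7: enter scope (depth=3)
Step 8: exit scope (depth=2)
Step 9: declare f=90 at depth 2
Step 10: declare a=21 at depth 2
Step 11: declare f=(read a)=21 at depth 2
Step 12: enter scope (depth=3)
Step 13: exit scope (depth=2)
Visible at query point: a=21 f=21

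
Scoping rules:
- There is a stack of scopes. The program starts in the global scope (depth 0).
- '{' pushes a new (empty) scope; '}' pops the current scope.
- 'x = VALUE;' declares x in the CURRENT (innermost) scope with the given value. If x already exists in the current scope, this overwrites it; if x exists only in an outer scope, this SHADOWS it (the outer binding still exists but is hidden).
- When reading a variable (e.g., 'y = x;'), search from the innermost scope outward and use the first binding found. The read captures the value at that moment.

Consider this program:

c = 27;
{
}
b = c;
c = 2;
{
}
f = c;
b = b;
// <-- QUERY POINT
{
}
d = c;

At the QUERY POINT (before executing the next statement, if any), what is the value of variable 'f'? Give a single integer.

Step 1: declare c=27 at depth 0
Step 2: enter scope (depth=1)
Step 3: exit scope (depth=0)
Step 4: declare b=(read c)=27 at depth 0
Step 5: declare c=2 at depth 0
Step 6: enter scope (depth=1)
Step 7: exit scope (depth=0)
Step 8: declare f=(read c)=2 at depth 0
Step 9: declare b=(read b)=27 at depth 0
Visible at query point: b=27 c=2 f=2

Answer: 2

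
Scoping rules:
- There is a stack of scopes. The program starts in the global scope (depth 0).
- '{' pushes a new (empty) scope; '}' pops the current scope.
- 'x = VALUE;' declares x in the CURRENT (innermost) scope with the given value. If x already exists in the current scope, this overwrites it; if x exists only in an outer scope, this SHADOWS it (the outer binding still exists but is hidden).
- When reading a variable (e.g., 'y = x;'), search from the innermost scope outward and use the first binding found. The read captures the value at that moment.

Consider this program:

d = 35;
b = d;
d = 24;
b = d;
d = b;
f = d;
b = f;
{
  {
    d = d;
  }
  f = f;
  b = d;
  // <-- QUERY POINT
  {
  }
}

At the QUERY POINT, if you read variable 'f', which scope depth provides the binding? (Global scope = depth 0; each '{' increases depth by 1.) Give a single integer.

Step 1: declare d=35 at depth 0
Step 2: declare b=(read d)=35 at depth 0
Step 3: declare d=24 at depth 0
Step 4: declare b=(read d)=24 at depth 0
Step 5: declare d=(read b)=24 at depth 0
Step 6: declare f=(read d)=24 at depth 0
Step 7: declare b=(read f)=24 at depth 0
Step 8: enter scope (depth=1)
Step 9: enter scope (depth=2)
Step 10: declare d=(read d)=24 at depth 2
Step 11: exit scope (depth=1)
Step 12: declare f=(read f)=24 at depth 1
Step 13: declare b=(read d)=24 at depth 1
Visible at query point: b=24 d=24 f=24

Answer: 1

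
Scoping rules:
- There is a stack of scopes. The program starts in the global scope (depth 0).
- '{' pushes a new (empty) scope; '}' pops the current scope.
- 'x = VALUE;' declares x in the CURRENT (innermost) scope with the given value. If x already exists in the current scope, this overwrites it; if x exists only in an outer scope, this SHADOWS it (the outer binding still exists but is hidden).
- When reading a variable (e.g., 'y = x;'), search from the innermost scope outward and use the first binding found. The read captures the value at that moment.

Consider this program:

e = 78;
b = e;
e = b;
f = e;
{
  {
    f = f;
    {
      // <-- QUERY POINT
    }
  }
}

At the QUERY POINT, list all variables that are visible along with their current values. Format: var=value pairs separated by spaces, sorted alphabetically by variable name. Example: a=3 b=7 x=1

Answer: b=78 e=78 f=78

Derivation:
Step 1: declare e=78 at depth 0
Step 2: declare b=(read e)=78 at depth 0
Step 3: declare e=(read b)=78 at depth 0
Step 4: declare f=(read e)=78 at depth 0
Step 5: enter scope (depth=1)
Step 6: enter scope (depth=2)
Step 7: declare f=(read f)=78 at depth 2
Step 8: enter scope (depth=3)
Visible at query point: b=78 e=78 f=78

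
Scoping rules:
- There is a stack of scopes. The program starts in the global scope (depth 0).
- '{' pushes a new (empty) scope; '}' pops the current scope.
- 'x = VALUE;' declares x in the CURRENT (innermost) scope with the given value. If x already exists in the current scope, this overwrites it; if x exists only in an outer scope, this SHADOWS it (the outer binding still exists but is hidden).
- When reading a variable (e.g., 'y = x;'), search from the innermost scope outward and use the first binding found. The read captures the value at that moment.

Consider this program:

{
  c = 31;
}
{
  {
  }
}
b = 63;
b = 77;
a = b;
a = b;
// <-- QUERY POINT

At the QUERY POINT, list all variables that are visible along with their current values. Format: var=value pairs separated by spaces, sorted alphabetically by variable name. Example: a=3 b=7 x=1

Answer: a=77 b=77

Derivation:
Step 1: enter scope (depth=1)
Step 2: declare c=31 at depth 1
Step 3: exit scope (depth=0)
Step 4: enter scope (depth=1)
Step 5: enter scope (depth=2)
Step 6: exit scope (depth=1)
Step 7: exit scope (depth=0)
Step 8: declare b=63 at depth 0
Step 9: declare b=77 at depth 0
Step 10: declare a=(read b)=77 at depth 0
Step 11: declare a=(read b)=77 at depth 0
Visible at query point: a=77 b=77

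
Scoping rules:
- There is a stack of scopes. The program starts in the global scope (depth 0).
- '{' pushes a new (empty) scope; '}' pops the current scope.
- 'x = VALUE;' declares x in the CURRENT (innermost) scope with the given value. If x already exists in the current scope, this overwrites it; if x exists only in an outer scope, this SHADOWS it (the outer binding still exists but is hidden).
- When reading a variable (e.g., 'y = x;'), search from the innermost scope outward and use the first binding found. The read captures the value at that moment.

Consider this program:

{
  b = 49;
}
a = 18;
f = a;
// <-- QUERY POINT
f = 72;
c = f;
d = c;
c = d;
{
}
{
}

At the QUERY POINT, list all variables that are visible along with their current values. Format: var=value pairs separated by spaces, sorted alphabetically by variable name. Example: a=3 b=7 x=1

Step 1: enter scope (depth=1)
Step 2: declare b=49 at depth 1
Step 3: exit scope (depth=0)
Step 4: declare a=18 at depth 0
Step 5: declare f=(read a)=18 at depth 0
Visible at query point: a=18 f=18

Answer: a=18 f=18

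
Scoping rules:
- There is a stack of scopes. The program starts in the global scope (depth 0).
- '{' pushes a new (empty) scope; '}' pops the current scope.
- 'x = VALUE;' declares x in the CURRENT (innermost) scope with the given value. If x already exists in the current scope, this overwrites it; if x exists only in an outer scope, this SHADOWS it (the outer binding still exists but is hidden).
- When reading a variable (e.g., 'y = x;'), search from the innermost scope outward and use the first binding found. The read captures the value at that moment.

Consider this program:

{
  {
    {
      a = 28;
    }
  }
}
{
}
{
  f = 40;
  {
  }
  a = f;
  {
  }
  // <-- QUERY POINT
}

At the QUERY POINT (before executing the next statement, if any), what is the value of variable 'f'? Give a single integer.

Step 1: enter scope (depth=1)
Step 2: enter scope (depth=2)
Step 3: enter scope (depth=3)
Step 4: declare a=28 at depth 3
Step 5: exit scope (depth=2)
Step 6: exit scope (depth=1)
Step 7: exit scope (depth=0)
Step 8: enter scope (depth=1)
Step 9: exit scope (depth=0)
Step 10: enter scope (depth=1)
Step 11: declare f=40 at depth 1
Step 12: enter scope (depth=2)
Step 13: exit scope (depth=1)
Step 14: declare a=(read f)=40 at depth 1
Step 15: enter scope (depth=2)
Step 16: exit scope (depth=1)
Visible at query point: a=40 f=40

Answer: 40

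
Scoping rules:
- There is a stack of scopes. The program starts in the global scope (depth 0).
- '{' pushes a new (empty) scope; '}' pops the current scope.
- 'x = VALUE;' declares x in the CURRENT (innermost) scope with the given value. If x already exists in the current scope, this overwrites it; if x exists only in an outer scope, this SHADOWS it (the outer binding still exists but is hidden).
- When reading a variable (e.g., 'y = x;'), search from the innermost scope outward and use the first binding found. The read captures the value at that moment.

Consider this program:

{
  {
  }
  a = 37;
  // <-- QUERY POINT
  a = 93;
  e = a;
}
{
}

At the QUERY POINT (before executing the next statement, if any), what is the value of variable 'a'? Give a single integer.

Answer: 37

Derivation:
Step 1: enter scope (depth=1)
Step 2: enter scope (depth=2)
Step 3: exit scope (depth=1)
Step 4: declare a=37 at depth 1
Visible at query point: a=37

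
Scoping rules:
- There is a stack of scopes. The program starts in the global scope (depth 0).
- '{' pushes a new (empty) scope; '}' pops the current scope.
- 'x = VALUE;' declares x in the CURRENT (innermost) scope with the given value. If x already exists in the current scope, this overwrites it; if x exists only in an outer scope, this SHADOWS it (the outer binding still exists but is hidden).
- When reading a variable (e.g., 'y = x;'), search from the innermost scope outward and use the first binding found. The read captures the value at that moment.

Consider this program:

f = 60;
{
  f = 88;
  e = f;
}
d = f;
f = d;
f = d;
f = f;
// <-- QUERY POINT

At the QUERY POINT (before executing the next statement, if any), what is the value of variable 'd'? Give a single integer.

Answer: 60

Derivation:
Step 1: declare f=60 at depth 0
Step 2: enter scope (depth=1)
Step 3: declare f=88 at depth 1
Step 4: declare e=(read f)=88 at depth 1
Step 5: exit scope (depth=0)
Step 6: declare d=(read f)=60 at depth 0
Step 7: declare f=(read d)=60 at depth 0
Step 8: declare f=(read d)=60 at depth 0
Step 9: declare f=(read f)=60 at depth 0
Visible at query point: d=60 f=60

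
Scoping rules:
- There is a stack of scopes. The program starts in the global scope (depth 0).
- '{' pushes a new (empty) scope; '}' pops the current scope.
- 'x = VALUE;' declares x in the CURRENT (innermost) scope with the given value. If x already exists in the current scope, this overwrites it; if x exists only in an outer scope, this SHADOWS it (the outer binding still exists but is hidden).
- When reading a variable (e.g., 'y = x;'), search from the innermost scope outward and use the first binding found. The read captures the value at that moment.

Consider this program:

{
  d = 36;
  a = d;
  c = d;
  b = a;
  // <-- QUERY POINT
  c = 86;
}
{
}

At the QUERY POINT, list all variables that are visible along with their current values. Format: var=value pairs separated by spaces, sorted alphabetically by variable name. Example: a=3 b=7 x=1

Answer: a=36 b=36 c=36 d=36

Derivation:
Step 1: enter scope (depth=1)
Step 2: declare d=36 at depth 1
Step 3: declare a=(read d)=36 at depth 1
Step 4: declare c=(read d)=36 at depth 1
Step 5: declare b=(read a)=36 at depth 1
Visible at query point: a=36 b=36 c=36 d=36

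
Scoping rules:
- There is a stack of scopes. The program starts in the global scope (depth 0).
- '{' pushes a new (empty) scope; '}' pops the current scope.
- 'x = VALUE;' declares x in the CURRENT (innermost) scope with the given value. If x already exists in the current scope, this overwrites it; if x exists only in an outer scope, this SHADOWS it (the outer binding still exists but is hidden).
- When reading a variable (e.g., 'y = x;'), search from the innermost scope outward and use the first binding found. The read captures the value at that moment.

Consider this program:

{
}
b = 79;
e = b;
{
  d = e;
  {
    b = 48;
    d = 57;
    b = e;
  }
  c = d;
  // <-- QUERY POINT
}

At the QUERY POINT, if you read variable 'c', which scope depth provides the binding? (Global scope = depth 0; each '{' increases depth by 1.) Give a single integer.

Step 1: enter scope (depth=1)
Step 2: exit scope (depth=0)
Step 3: declare b=79 at depth 0
Step 4: declare e=(read b)=79 at depth 0
Step 5: enter scope (depth=1)
Step 6: declare d=(read e)=79 at depth 1
Step 7: enter scope (depth=2)
Step 8: declare b=48 at depth 2
Step 9: declare d=57 at depth 2
Step 10: declare b=(read e)=79 at depth 2
Step 11: exit scope (depth=1)
Step 12: declare c=(read d)=79 at depth 1
Visible at query point: b=79 c=79 d=79 e=79

Answer: 1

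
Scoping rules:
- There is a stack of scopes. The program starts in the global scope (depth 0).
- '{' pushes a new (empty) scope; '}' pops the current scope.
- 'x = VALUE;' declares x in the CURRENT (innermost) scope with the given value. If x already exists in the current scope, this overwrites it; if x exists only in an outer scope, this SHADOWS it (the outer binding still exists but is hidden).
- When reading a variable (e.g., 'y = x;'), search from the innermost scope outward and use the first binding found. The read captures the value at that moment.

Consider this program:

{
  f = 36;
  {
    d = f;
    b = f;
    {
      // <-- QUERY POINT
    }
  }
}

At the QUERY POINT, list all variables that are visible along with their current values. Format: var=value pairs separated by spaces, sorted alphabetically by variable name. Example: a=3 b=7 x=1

Step 1: enter scope (depth=1)
Step 2: declare f=36 at depth 1
Step 3: enter scope (depth=2)
Step 4: declare d=(read f)=36 at depth 2
Step 5: declare b=(read f)=36 at depth 2
Step 6: enter scope (depth=3)
Visible at query point: b=36 d=36 f=36

Answer: b=36 d=36 f=36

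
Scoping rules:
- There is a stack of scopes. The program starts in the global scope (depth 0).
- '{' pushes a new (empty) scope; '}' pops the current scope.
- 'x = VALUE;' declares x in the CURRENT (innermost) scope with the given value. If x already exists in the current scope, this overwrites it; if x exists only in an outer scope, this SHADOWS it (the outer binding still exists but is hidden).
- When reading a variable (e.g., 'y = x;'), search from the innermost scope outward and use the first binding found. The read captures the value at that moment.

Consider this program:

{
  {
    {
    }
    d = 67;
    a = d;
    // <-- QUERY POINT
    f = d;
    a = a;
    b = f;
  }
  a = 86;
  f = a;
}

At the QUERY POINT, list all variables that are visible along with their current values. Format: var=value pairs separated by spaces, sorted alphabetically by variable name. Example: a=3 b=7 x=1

Answer: a=67 d=67

Derivation:
Step 1: enter scope (depth=1)
Step 2: enter scope (depth=2)
Step 3: enter scope (depth=3)
Step 4: exit scope (depth=2)
Step 5: declare d=67 at depth 2
Step 6: declare a=(read d)=67 at depth 2
Visible at query point: a=67 d=67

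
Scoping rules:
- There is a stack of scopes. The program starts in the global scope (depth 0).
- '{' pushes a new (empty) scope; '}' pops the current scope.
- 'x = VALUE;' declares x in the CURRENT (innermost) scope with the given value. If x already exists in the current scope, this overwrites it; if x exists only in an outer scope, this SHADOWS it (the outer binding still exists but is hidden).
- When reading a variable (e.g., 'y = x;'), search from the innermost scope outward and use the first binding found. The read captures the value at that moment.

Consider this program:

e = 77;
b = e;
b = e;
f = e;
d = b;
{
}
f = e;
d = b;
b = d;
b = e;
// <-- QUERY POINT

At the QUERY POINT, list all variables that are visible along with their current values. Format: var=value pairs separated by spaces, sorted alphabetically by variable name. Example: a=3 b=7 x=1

Step 1: declare e=77 at depth 0
Step 2: declare b=(read e)=77 at depth 0
Step 3: declare b=(read e)=77 at depth 0
Step 4: declare f=(read e)=77 at depth 0
Step 5: declare d=(read b)=77 at depth 0
Step 6: enter scope (depth=1)
Step 7: exit scope (depth=0)
Step 8: declare f=(read e)=77 at depth 0
Step 9: declare d=(read b)=77 at depth 0
Step 10: declare b=(read d)=77 at depth 0
Step 11: declare b=(read e)=77 at depth 0
Visible at query point: b=77 d=77 e=77 f=77

Answer: b=77 d=77 e=77 f=77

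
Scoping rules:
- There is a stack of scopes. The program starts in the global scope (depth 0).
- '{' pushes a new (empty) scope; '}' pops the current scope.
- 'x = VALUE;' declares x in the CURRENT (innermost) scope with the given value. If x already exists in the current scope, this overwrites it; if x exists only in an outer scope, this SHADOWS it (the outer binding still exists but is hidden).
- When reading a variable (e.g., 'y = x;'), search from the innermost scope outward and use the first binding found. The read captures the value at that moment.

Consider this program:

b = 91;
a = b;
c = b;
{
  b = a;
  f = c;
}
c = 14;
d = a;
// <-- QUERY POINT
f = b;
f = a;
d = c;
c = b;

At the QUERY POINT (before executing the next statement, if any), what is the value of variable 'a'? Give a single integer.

Step 1: declare b=91 at depth 0
Step 2: declare a=(read b)=91 at depth 0
Step 3: declare c=(read b)=91 at depth 0
Step 4: enter scope (depth=1)
Step 5: declare b=(read a)=91 at depth 1
Step 6: declare f=(read c)=91 at depth 1
Step 7: exit scope (depth=0)
Step 8: declare c=14 at depth 0
Step 9: declare d=(read a)=91 at depth 0
Visible at query point: a=91 b=91 c=14 d=91

Answer: 91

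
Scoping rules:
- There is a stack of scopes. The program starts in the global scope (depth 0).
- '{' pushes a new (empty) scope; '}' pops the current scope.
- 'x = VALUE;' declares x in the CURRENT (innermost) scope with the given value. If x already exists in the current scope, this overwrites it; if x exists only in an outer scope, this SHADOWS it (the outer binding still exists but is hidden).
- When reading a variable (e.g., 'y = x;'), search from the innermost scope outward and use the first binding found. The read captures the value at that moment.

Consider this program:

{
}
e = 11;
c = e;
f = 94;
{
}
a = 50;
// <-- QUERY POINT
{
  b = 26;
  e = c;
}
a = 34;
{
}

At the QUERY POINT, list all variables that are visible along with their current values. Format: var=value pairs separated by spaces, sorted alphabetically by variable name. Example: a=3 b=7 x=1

Answer: a=50 c=11 e=11 f=94

Derivation:
Step 1: enter scope (depth=1)
Step 2: exit scope (depth=0)
Step 3: declare e=11 at depth 0
Step 4: declare c=(read e)=11 at depth 0
Step 5: declare f=94 at depth 0
Step 6: enter scope (depth=1)
Step 7: exit scope (depth=0)
Step 8: declare a=50 at depth 0
Visible at query point: a=50 c=11 e=11 f=94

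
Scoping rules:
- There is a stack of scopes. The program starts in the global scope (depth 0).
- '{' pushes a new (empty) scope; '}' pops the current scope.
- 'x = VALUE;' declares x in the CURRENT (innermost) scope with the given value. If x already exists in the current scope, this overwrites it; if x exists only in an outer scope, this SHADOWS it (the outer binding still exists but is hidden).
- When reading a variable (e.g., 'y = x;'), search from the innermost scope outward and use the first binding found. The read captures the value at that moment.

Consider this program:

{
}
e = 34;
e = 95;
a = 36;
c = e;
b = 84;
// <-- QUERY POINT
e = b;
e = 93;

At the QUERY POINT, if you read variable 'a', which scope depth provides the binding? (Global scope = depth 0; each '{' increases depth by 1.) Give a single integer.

Answer: 0

Derivation:
Step 1: enter scope (depth=1)
Step 2: exit scope (depth=0)
Step 3: declare e=34 at depth 0
Step 4: declare e=95 at depth 0
Step 5: declare a=36 at depth 0
Step 6: declare c=(read e)=95 at depth 0
Step 7: declare b=84 at depth 0
Visible at query point: a=36 b=84 c=95 e=95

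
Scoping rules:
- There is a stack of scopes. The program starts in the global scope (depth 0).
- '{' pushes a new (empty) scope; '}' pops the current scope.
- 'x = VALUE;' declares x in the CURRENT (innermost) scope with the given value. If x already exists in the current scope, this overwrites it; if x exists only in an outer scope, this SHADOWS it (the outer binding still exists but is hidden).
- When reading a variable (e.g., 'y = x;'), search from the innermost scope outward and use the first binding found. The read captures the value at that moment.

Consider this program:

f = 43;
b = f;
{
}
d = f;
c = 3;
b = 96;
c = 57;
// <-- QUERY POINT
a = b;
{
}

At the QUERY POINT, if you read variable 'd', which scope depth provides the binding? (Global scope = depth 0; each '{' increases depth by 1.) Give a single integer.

Step 1: declare f=43 at depth 0
Step 2: declare b=(read f)=43 at depth 0
Step 3: enter scope (depth=1)
Step 4: exit scope (depth=0)
Step 5: declare d=(read f)=43 at depth 0
Step 6: declare c=3 at depth 0
Step 7: declare b=96 at depth 0
Step 8: declare c=57 at depth 0
Visible at query point: b=96 c=57 d=43 f=43

Answer: 0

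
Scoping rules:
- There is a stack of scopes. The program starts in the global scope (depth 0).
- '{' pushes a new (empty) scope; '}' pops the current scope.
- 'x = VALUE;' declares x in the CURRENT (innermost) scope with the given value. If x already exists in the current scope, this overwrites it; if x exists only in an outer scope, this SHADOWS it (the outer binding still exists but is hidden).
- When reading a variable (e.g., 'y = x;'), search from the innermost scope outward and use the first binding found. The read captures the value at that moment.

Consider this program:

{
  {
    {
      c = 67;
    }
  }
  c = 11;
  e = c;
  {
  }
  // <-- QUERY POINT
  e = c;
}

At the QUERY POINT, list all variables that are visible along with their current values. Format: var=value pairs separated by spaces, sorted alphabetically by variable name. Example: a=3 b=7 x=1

Step 1: enter scope (depth=1)
Step 2: enter scope (depth=2)
Step 3: enter scope (depth=3)
Step 4: declare c=67 at depth 3
Step 5: exit scope (depth=2)
Step 6: exit scope (depth=1)
Step 7: declare c=11 at depth 1
Step 8: declare e=(read c)=11 at depth 1
Step 9: enter scope (depth=2)
Step 10: exit scope (depth=1)
Visible at query point: c=11 e=11

Answer: c=11 e=11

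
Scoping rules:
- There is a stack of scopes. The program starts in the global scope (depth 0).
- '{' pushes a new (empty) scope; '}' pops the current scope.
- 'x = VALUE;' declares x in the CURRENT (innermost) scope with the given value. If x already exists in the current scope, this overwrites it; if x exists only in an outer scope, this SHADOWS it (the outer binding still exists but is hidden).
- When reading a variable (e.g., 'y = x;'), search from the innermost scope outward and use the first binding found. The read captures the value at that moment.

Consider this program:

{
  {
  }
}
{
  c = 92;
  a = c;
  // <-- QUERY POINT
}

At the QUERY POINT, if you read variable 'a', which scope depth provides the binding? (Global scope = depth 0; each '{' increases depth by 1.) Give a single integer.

Step 1: enter scope (depth=1)
Step 2: enter scope (depth=2)
Step 3: exit scope (depth=1)
Step 4: exit scope (depth=0)
Step 5: enter scope (depth=1)
Step 6: declare c=92 at depth 1
Step 7: declare a=(read c)=92 at depth 1
Visible at query point: a=92 c=92

Answer: 1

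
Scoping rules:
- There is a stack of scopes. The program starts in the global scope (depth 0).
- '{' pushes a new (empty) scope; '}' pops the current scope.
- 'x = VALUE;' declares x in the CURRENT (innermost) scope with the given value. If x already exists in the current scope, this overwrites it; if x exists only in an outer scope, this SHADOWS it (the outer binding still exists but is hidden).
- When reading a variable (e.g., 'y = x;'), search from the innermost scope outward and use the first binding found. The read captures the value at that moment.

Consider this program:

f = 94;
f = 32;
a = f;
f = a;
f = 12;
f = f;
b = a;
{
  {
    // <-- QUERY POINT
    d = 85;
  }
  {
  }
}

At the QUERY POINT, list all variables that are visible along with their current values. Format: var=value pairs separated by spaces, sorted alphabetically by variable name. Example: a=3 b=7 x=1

Step 1: declare f=94 at depth 0
Step 2: declare f=32 at depth 0
Step 3: declare a=(read f)=32 at depth 0
Step 4: declare f=(read a)=32 at depth 0
Step 5: declare f=12 at depth 0
Step 6: declare f=(read f)=12 at depth 0
Step 7: declare b=(read a)=32 at depth 0
Step 8: enter scope (depth=1)
Step 9: enter scope (depth=2)
Visible at query point: a=32 b=32 f=12

Answer: a=32 b=32 f=12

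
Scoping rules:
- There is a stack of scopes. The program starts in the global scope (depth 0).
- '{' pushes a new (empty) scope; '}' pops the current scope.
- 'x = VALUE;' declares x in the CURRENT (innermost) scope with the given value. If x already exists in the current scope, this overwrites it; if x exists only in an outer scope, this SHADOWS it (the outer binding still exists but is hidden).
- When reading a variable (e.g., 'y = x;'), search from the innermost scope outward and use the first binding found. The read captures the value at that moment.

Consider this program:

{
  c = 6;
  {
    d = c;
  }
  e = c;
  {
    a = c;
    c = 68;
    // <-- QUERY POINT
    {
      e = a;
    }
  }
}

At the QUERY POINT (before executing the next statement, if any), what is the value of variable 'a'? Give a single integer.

Step 1: enter scope (depth=1)
Step 2: declare c=6 at depth 1
Step 3: enter scope (depth=2)
Step 4: declare d=(read c)=6 at depth 2
Step 5: exit scope (depth=1)
Step 6: declare e=(read c)=6 at depth 1
Step 7: enter scope (depth=2)
Step 8: declare a=(read c)=6 at depth 2
Step 9: declare c=68 at depth 2
Visible at query point: a=6 c=68 e=6

Answer: 6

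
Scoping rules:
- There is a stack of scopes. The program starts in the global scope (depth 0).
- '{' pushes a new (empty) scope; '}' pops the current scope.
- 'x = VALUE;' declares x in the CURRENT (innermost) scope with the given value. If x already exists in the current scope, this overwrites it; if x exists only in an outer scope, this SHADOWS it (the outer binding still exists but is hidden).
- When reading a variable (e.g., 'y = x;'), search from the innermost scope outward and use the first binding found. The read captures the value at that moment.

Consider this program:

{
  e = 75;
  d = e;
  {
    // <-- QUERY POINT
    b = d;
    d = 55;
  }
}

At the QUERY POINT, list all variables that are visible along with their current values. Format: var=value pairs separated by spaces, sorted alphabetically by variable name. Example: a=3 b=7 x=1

Step 1: enter scope (depth=1)
Step 2: declare e=75 at depth 1
Step 3: declare d=(read e)=75 at depth 1
Step 4: enter scope (depth=2)
Visible at query point: d=75 e=75

Answer: d=75 e=75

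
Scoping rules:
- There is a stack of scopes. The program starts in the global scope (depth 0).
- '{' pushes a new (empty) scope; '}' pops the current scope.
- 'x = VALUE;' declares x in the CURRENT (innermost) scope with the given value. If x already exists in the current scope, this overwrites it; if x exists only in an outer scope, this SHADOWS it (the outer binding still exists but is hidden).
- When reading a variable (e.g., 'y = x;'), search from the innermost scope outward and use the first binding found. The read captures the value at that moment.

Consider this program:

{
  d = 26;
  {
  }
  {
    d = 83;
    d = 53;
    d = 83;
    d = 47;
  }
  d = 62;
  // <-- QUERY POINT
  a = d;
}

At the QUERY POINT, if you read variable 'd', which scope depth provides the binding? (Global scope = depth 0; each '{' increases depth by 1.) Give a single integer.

Answer: 1

Derivation:
Step 1: enter scope (depth=1)
Step 2: declare d=26 at depth 1
Step 3: enter scope (depth=2)
Step 4: exit scope (depth=1)
Step 5: enter scope (depth=2)
Step 6: declare d=83 at depth 2
Step 7: declare d=53 at depth 2
Step 8: declare d=83 at depth 2
Step 9: declare d=47 at depth 2
Step 10: exit scope (depth=1)
Step 11: declare d=62 at depth 1
Visible at query point: d=62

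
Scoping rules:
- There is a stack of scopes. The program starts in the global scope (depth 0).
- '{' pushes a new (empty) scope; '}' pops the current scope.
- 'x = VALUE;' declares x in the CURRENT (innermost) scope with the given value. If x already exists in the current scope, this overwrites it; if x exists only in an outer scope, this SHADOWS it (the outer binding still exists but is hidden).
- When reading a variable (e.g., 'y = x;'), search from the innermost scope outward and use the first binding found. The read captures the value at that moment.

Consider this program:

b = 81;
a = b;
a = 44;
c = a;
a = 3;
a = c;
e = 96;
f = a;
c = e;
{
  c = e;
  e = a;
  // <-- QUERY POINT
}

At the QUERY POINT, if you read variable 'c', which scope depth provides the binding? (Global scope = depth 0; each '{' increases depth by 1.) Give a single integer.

Answer: 1

Derivation:
Step 1: declare b=81 at depth 0
Step 2: declare a=(read b)=81 at depth 0
Step 3: declare a=44 at depth 0
Step 4: declare c=(read a)=44 at depth 0
Step 5: declare a=3 at depth 0
Step 6: declare a=(read c)=44 at depth 0
Step 7: declare e=96 at depth 0
Step 8: declare f=(read a)=44 at depth 0
Step 9: declare c=(read e)=96 at depth 0
Step 10: enter scope (depth=1)
Step 11: declare c=(read e)=96 at depth 1
Step 12: declare e=(read a)=44 at depth 1
Visible at query point: a=44 b=81 c=96 e=44 f=44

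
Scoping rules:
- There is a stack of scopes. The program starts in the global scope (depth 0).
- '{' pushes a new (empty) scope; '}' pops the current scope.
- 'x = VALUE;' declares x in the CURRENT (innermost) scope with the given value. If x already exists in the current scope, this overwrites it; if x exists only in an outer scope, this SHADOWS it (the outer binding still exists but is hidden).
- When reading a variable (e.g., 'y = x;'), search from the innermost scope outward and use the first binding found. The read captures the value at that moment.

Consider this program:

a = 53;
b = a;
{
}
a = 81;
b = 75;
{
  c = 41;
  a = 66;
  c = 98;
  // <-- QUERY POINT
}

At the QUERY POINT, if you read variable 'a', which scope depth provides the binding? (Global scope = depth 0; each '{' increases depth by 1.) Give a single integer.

Step 1: declare a=53 at depth 0
Step 2: declare b=(read a)=53 at depth 0
Step 3: enter scope (depth=1)
Step 4: exit scope (depth=0)
Step 5: declare a=81 at depth 0
Step 6: declare b=75 at depth 0
Step 7: enter scope (depth=1)
Step 8: declare c=41 at depth 1
Step 9: declare a=66 at depth 1
Step 10: declare c=98 at depth 1
Visible at query point: a=66 b=75 c=98

Answer: 1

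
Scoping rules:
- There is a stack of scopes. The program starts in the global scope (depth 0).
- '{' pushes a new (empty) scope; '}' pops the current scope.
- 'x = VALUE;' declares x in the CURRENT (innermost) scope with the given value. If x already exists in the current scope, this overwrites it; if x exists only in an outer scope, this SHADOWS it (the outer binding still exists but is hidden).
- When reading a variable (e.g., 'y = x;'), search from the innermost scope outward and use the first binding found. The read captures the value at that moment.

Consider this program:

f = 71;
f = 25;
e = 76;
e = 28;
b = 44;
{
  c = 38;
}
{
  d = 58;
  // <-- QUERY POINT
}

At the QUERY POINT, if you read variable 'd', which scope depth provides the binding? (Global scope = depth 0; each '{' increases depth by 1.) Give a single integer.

Answer: 1

Derivation:
Step 1: declare f=71 at depth 0
Step 2: declare f=25 at depth 0
Step 3: declare e=76 at depth 0
Step 4: declare e=28 at depth 0
Step 5: declare b=44 at depth 0
Step 6: enter scope (depth=1)
Step 7: declare c=38 at depth 1
Step 8: exit scope (depth=0)
Step 9: enter scope (depth=1)
Step 10: declare d=58 at depth 1
Visible at query point: b=44 d=58 e=28 f=25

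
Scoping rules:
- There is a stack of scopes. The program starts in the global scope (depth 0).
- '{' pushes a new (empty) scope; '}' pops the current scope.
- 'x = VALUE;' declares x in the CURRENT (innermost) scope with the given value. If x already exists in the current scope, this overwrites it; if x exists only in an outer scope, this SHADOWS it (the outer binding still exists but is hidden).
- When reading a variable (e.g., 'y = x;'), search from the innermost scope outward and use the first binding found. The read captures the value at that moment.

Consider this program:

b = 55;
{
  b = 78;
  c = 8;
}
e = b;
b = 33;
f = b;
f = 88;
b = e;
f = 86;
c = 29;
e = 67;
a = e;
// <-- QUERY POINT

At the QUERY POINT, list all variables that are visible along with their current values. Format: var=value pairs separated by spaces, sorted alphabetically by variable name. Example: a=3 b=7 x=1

Answer: a=67 b=55 c=29 e=67 f=86

Derivation:
Step 1: declare b=55 at depth 0
Step 2: enter scope (depth=1)
Step 3: declare b=78 at depth 1
Step 4: declare c=8 at depth 1
Step 5: exit scope (depth=0)
Step 6: declare e=(read b)=55 at depth 0
Step 7: declare b=33 at depth 0
Step 8: declare f=(read b)=33 at depth 0
Step 9: declare f=88 at depth 0
Step 10: declare b=(read e)=55 at depth 0
Step 11: declare f=86 at depth 0
Step 12: declare c=29 at depth 0
Step 13: declare e=67 at depth 0
Step 14: declare a=(read e)=67 at depth 0
Visible at query point: a=67 b=55 c=29 e=67 f=86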